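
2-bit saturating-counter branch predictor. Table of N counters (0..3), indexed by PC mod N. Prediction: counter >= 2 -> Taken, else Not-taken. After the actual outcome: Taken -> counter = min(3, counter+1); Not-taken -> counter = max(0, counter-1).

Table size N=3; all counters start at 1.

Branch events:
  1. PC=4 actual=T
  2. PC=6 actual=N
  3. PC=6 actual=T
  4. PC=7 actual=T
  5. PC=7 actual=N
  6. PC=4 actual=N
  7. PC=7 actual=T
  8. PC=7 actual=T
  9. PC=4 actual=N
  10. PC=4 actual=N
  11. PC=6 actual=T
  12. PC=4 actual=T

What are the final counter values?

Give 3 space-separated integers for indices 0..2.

Answer: 2 2 1

Derivation:
Ev 1: PC=4 idx=1 pred=N actual=T -> ctr[1]=2
Ev 2: PC=6 idx=0 pred=N actual=N -> ctr[0]=0
Ev 3: PC=6 idx=0 pred=N actual=T -> ctr[0]=1
Ev 4: PC=7 idx=1 pred=T actual=T -> ctr[1]=3
Ev 5: PC=7 idx=1 pred=T actual=N -> ctr[1]=2
Ev 6: PC=4 idx=1 pred=T actual=N -> ctr[1]=1
Ev 7: PC=7 idx=1 pred=N actual=T -> ctr[1]=2
Ev 8: PC=7 idx=1 pred=T actual=T -> ctr[1]=3
Ev 9: PC=4 idx=1 pred=T actual=N -> ctr[1]=2
Ev 10: PC=4 idx=1 pred=T actual=N -> ctr[1]=1
Ev 11: PC=6 idx=0 pred=N actual=T -> ctr[0]=2
Ev 12: PC=4 idx=1 pred=N actual=T -> ctr[1]=2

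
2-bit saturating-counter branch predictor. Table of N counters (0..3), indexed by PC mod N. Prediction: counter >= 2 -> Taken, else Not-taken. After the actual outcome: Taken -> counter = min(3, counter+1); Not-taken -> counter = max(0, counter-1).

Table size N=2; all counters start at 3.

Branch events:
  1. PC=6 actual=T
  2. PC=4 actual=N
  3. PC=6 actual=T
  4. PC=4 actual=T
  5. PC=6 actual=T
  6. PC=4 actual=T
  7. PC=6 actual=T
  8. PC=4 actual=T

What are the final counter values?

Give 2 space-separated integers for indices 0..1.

Answer: 3 3

Derivation:
Ev 1: PC=6 idx=0 pred=T actual=T -> ctr[0]=3
Ev 2: PC=4 idx=0 pred=T actual=N -> ctr[0]=2
Ev 3: PC=6 idx=0 pred=T actual=T -> ctr[0]=3
Ev 4: PC=4 idx=0 pred=T actual=T -> ctr[0]=3
Ev 5: PC=6 idx=0 pred=T actual=T -> ctr[0]=3
Ev 6: PC=4 idx=0 pred=T actual=T -> ctr[0]=3
Ev 7: PC=6 idx=0 pred=T actual=T -> ctr[0]=3
Ev 8: PC=4 idx=0 pred=T actual=T -> ctr[0]=3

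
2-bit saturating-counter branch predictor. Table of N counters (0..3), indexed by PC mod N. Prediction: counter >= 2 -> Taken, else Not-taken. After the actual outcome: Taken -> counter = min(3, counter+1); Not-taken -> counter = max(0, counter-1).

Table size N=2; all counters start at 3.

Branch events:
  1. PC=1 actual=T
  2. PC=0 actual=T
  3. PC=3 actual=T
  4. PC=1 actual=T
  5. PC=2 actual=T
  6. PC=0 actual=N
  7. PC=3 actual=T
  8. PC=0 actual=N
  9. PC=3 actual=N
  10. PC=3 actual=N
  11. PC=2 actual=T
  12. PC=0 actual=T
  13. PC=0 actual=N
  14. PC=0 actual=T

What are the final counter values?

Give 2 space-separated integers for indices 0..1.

Answer: 3 1

Derivation:
Ev 1: PC=1 idx=1 pred=T actual=T -> ctr[1]=3
Ev 2: PC=0 idx=0 pred=T actual=T -> ctr[0]=3
Ev 3: PC=3 idx=1 pred=T actual=T -> ctr[1]=3
Ev 4: PC=1 idx=1 pred=T actual=T -> ctr[1]=3
Ev 5: PC=2 idx=0 pred=T actual=T -> ctr[0]=3
Ev 6: PC=0 idx=0 pred=T actual=N -> ctr[0]=2
Ev 7: PC=3 idx=1 pred=T actual=T -> ctr[1]=3
Ev 8: PC=0 idx=0 pred=T actual=N -> ctr[0]=1
Ev 9: PC=3 idx=1 pred=T actual=N -> ctr[1]=2
Ev 10: PC=3 idx=1 pred=T actual=N -> ctr[1]=1
Ev 11: PC=2 idx=0 pred=N actual=T -> ctr[0]=2
Ev 12: PC=0 idx=0 pred=T actual=T -> ctr[0]=3
Ev 13: PC=0 idx=0 pred=T actual=N -> ctr[0]=2
Ev 14: PC=0 idx=0 pred=T actual=T -> ctr[0]=3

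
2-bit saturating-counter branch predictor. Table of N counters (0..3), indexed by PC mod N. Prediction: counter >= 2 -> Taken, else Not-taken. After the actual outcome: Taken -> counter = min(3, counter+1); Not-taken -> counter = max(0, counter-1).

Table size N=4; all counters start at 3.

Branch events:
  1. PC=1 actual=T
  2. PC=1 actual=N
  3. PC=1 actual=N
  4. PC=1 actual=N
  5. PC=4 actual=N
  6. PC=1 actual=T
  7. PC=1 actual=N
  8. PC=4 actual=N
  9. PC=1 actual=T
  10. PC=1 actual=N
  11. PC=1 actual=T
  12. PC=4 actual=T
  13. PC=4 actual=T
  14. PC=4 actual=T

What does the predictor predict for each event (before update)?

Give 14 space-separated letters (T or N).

Ev 1: PC=1 idx=1 pred=T actual=T -> ctr[1]=3
Ev 2: PC=1 idx=1 pred=T actual=N -> ctr[1]=2
Ev 3: PC=1 idx=1 pred=T actual=N -> ctr[1]=1
Ev 4: PC=1 idx=1 pred=N actual=N -> ctr[1]=0
Ev 5: PC=4 idx=0 pred=T actual=N -> ctr[0]=2
Ev 6: PC=1 idx=1 pred=N actual=T -> ctr[1]=1
Ev 7: PC=1 idx=1 pred=N actual=N -> ctr[1]=0
Ev 8: PC=4 idx=0 pred=T actual=N -> ctr[0]=1
Ev 9: PC=1 idx=1 pred=N actual=T -> ctr[1]=1
Ev 10: PC=1 idx=1 pred=N actual=N -> ctr[1]=0
Ev 11: PC=1 idx=1 pred=N actual=T -> ctr[1]=1
Ev 12: PC=4 idx=0 pred=N actual=T -> ctr[0]=2
Ev 13: PC=4 idx=0 pred=T actual=T -> ctr[0]=3
Ev 14: PC=4 idx=0 pred=T actual=T -> ctr[0]=3

Answer: T T T N T N N T N N N N T T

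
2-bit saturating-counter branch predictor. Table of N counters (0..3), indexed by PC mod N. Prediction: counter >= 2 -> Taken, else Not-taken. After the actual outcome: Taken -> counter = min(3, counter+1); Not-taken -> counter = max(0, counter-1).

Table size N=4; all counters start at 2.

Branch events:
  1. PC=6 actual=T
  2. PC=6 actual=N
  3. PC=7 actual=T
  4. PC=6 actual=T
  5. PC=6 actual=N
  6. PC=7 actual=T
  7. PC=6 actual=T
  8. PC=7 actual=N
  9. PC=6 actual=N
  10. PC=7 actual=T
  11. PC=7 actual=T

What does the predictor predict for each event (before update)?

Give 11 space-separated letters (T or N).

Ev 1: PC=6 idx=2 pred=T actual=T -> ctr[2]=3
Ev 2: PC=6 idx=2 pred=T actual=N -> ctr[2]=2
Ev 3: PC=7 idx=3 pred=T actual=T -> ctr[3]=3
Ev 4: PC=6 idx=2 pred=T actual=T -> ctr[2]=3
Ev 5: PC=6 idx=2 pred=T actual=N -> ctr[2]=2
Ev 6: PC=7 idx=3 pred=T actual=T -> ctr[3]=3
Ev 7: PC=6 idx=2 pred=T actual=T -> ctr[2]=3
Ev 8: PC=7 idx=3 pred=T actual=N -> ctr[3]=2
Ev 9: PC=6 idx=2 pred=T actual=N -> ctr[2]=2
Ev 10: PC=7 idx=3 pred=T actual=T -> ctr[3]=3
Ev 11: PC=7 idx=3 pred=T actual=T -> ctr[3]=3

Answer: T T T T T T T T T T T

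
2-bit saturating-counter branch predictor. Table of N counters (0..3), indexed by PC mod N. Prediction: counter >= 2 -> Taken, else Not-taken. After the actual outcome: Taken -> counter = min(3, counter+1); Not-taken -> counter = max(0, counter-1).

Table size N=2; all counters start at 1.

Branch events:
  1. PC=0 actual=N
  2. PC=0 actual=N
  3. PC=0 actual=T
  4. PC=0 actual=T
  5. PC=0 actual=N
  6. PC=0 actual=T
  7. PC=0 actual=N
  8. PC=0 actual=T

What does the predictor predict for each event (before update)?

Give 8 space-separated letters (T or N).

Ev 1: PC=0 idx=0 pred=N actual=N -> ctr[0]=0
Ev 2: PC=0 idx=0 pred=N actual=N -> ctr[0]=0
Ev 3: PC=0 idx=0 pred=N actual=T -> ctr[0]=1
Ev 4: PC=0 idx=0 pred=N actual=T -> ctr[0]=2
Ev 5: PC=0 idx=0 pred=T actual=N -> ctr[0]=1
Ev 6: PC=0 idx=0 pred=N actual=T -> ctr[0]=2
Ev 7: PC=0 idx=0 pred=T actual=N -> ctr[0]=1
Ev 8: PC=0 idx=0 pred=N actual=T -> ctr[0]=2

Answer: N N N N T N T N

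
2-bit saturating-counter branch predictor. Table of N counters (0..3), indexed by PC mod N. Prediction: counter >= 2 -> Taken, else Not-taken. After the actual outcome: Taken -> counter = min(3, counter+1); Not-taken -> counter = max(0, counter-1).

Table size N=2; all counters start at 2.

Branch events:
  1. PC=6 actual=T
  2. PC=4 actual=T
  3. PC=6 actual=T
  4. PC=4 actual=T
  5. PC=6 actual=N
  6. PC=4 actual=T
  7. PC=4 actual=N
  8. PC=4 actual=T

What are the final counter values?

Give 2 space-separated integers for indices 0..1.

Answer: 3 2

Derivation:
Ev 1: PC=6 idx=0 pred=T actual=T -> ctr[0]=3
Ev 2: PC=4 idx=0 pred=T actual=T -> ctr[0]=3
Ev 3: PC=6 idx=0 pred=T actual=T -> ctr[0]=3
Ev 4: PC=4 idx=0 pred=T actual=T -> ctr[0]=3
Ev 5: PC=6 idx=0 pred=T actual=N -> ctr[0]=2
Ev 6: PC=4 idx=0 pred=T actual=T -> ctr[0]=3
Ev 7: PC=4 idx=0 pred=T actual=N -> ctr[0]=2
Ev 8: PC=4 idx=0 pred=T actual=T -> ctr[0]=3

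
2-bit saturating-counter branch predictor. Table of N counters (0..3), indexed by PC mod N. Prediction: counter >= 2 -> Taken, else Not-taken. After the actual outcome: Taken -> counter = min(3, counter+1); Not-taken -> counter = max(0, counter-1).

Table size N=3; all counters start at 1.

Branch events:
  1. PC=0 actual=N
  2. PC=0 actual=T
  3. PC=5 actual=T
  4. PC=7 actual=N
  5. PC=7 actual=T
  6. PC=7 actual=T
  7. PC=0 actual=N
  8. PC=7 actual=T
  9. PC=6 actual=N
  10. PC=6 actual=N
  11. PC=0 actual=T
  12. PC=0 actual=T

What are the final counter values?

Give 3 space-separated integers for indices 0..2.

Answer: 2 3 2

Derivation:
Ev 1: PC=0 idx=0 pred=N actual=N -> ctr[0]=0
Ev 2: PC=0 idx=0 pred=N actual=T -> ctr[0]=1
Ev 3: PC=5 idx=2 pred=N actual=T -> ctr[2]=2
Ev 4: PC=7 idx=1 pred=N actual=N -> ctr[1]=0
Ev 5: PC=7 idx=1 pred=N actual=T -> ctr[1]=1
Ev 6: PC=7 idx=1 pred=N actual=T -> ctr[1]=2
Ev 7: PC=0 idx=0 pred=N actual=N -> ctr[0]=0
Ev 8: PC=7 idx=1 pred=T actual=T -> ctr[1]=3
Ev 9: PC=6 idx=0 pred=N actual=N -> ctr[0]=0
Ev 10: PC=6 idx=0 pred=N actual=N -> ctr[0]=0
Ev 11: PC=0 idx=0 pred=N actual=T -> ctr[0]=1
Ev 12: PC=0 idx=0 pred=N actual=T -> ctr[0]=2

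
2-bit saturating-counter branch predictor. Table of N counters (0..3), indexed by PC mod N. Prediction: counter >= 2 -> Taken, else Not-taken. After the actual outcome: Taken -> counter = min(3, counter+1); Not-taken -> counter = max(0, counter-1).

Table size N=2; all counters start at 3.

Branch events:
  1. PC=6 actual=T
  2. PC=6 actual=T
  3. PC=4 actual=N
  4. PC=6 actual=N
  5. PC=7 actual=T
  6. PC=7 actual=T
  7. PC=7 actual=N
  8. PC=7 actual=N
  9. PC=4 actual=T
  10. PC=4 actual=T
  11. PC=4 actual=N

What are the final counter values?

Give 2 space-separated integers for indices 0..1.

Ev 1: PC=6 idx=0 pred=T actual=T -> ctr[0]=3
Ev 2: PC=6 idx=0 pred=T actual=T -> ctr[0]=3
Ev 3: PC=4 idx=0 pred=T actual=N -> ctr[0]=2
Ev 4: PC=6 idx=0 pred=T actual=N -> ctr[0]=1
Ev 5: PC=7 idx=1 pred=T actual=T -> ctr[1]=3
Ev 6: PC=7 idx=1 pred=T actual=T -> ctr[1]=3
Ev 7: PC=7 idx=1 pred=T actual=N -> ctr[1]=2
Ev 8: PC=7 idx=1 pred=T actual=N -> ctr[1]=1
Ev 9: PC=4 idx=0 pred=N actual=T -> ctr[0]=2
Ev 10: PC=4 idx=0 pred=T actual=T -> ctr[0]=3
Ev 11: PC=4 idx=0 pred=T actual=N -> ctr[0]=2

Answer: 2 1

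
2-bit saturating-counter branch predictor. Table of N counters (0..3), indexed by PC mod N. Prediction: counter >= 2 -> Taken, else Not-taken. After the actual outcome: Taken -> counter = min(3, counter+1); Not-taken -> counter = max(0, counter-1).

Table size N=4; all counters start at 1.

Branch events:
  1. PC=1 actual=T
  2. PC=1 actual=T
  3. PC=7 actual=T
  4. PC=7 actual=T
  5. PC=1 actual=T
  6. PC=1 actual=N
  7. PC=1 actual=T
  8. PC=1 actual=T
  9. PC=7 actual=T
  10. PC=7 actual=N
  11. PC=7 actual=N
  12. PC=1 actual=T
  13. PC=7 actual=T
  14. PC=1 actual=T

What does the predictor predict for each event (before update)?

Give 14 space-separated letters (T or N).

Ev 1: PC=1 idx=1 pred=N actual=T -> ctr[1]=2
Ev 2: PC=1 idx=1 pred=T actual=T -> ctr[1]=3
Ev 3: PC=7 idx=3 pred=N actual=T -> ctr[3]=2
Ev 4: PC=7 idx=3 pred=T actual=T -> ctr[3]=3
Ev 5: PC=1 idx=1 pred=T actual=T -> ctr[1]=3
Ev 6: PC=1 idx=1 pred=T actual=N -> ctr[1]=2
Ev 7: PC=1 idx=1 pred=T actual=T -> ctr[1]=3
Ev 8: PC=1 idx=1 pred=T actual=T -> ctr[1]=3
Ev 9: PC=7 idx=3 pred=T actual=T -> ctr[3]=3
Ev 10: PC=7 idx=3 pred=T actual=N -> ctr[3]=2
Ev 11: PC=7 idx=3 pred=T actual=N -> ctr[3]=1
Ev 12: PC=1 idx=1 pred=T actual=T -> ctr[1]=3
Ev 13: PC=7 idx=3 pred=N actual=T -> ctr[3]=2
Ev 14: PC=1 idx=1 pred=T actual=T -> ctr[1]=3

Answer: N T N T T T T T T T T T N T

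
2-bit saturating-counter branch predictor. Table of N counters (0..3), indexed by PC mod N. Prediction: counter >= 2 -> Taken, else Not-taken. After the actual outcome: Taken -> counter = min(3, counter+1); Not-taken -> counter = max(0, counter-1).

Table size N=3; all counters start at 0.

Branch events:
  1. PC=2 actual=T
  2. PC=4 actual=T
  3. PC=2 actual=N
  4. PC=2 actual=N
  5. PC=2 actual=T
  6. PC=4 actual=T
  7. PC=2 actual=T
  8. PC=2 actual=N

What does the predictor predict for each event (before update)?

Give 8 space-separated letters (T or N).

Ev 1: PC=2 idx=2 pred=N actual=T -> ctr[2]=1
Ev 2: PC=4 idx=1 pred=N actual=T -> ctr[1]=1
Ev 3: PC=2 idx=2 pred=N actual=N -> ctr[2]=0
Ev 4: PC=2 idx=2 pred=N actual=N -> ctr[2]=0
Ev 5: PC=2 idx=2 pred=N actual=T -> ctr[2]=1
Ev 6: PC=4 idx=1 pred=N actual=T -> ctr[1]=2
Ev 7: PC=2 idx=2 pred=N actual=T -> ctr[2]=2
Ev 8: PC=2 idx=2 pred=T actual=N -> ctr[2]=1

Answer: N N N N N N N T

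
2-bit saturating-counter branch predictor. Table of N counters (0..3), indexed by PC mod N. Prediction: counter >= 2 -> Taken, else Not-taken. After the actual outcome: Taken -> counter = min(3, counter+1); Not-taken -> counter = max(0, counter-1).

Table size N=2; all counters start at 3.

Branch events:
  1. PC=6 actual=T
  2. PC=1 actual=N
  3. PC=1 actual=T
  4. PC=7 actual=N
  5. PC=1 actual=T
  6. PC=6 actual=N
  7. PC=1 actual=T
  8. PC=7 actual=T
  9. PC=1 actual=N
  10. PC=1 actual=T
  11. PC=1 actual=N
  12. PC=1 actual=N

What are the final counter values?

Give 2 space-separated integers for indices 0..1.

Ev 1: PC=6 idx=0 pred=T actual=T -> ctr[0]=3
Ev 2: PC=1 idx=1 pred=T actual=N -> ctr[1]=2
Ev 3: PC=1 idx=1 pred=T actual=T -> ctr[1]=3
Ev 4: PC=7 idx=1 pred=T actual=N -> ctr[1]=2
Ev 5: PC=1 idx=1 pred=T actual=T -> ctr[1]=3
Ev 6: PC=6 idx=0 pred=T actual=N -> ctr[0]=2
Ev 7: PC=1 idx=1 pred=T actual=T -> ctr[1]=3
Ev 8: PC=7 idx=1 pred=T actual=T -> ctr[1]=3
Ev 9: PC=1 idx=1 pred=T actual=N -> ctr[1]=2
Ev 10: PC=1 idx=1 pred=T actual=T -> ctr[1]=3
Ev 11: PC=1 idx=1 pred=T actual=N -> ctr[1]=2
Ev 12: PC=1 idx=1 pred=T actual=N -> ctr[1]=1

Answer: 2 1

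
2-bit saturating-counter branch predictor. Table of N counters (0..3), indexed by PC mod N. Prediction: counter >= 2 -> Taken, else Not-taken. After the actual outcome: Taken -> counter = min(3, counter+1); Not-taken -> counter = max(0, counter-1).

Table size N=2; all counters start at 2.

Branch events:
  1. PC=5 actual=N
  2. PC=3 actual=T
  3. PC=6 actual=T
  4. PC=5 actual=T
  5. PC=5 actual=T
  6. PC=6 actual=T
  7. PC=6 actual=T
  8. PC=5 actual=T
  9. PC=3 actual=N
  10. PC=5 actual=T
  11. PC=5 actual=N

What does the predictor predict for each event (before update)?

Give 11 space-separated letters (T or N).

Answer: T N T T T T T T T T T

Derivation:
Ev 1: PC=5 idx=1 pred=T actual=N -> ctr[1]=1
Ev 2: PC=3 idx=1 pred=N actual=T -> ctr[1]=2
Ev 3: PC=6 idx=0 pred=T actual=T -> ctr[0]=3
Ev 4: PC=5 idx=1 pred=T actual=T -> ctr[1]=3
Ev 5: PC=5 idx=1 pred=T actual=T -> ctr[1]=3
Ev 6: PC=6 idx=0 pred=T actual=T -> ctr[0]=3
Ev 7: PC=6 idx=0 pred=T actual=T -> ctr[0]=3
Ev 8: PC=5 idx=1 pred=T actual=T -> ctr[1]=3
Ev 9: PC=3 idx=1 pred=T actual=N -> ctr[1]=2
Ev 10: PC=5 idx=1 pred=T actual=T -> ctr[1]=3
Ev 11: PC=5 idx=1 pred=T actual=N -> ctr[1]=2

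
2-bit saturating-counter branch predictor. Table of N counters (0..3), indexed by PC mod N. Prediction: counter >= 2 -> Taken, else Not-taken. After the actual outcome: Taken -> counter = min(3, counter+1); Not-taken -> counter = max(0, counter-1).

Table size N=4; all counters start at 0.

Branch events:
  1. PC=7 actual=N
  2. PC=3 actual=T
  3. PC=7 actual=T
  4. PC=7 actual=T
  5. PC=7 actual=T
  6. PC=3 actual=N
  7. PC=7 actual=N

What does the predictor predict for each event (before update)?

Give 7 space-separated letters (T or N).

Ev 1: PC=7 idx=3 pred=N actual=N -> ctr[3]=0
Ev 2: PC=3 idx=3 pred=N actual=T -> ctr[3]=1
Ev 3: PC=7 idx=3 pred=N actual=T -> ctr[3]=2
Ev 4: PC=7 idx=3 pred=T actual=T -> ctr[3]=3
Ev 5: PC=7 idx=3 pred=T actual=T -> ctr[3]=3
Ev 6: PC=3 idx=3 pred=T actual=N -> ctr[3]=2
Ev 7: PC=7 idx=3 pred=T actual=N -> ctr[3]=1

Answer: N N N T T T T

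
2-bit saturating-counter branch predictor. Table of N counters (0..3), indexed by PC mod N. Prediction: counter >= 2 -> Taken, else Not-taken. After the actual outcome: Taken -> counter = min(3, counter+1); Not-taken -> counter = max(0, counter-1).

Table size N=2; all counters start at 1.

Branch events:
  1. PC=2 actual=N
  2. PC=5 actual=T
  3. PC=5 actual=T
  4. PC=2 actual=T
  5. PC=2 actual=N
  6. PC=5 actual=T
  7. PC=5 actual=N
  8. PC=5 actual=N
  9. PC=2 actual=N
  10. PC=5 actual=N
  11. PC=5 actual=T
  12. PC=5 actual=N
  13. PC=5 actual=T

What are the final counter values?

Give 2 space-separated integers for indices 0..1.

Ev 1: PC=2 idx=0 pred=N actual=N -> ctr[0]=0
Ev 2: PC=5 idx=1 pred=N actual=T -> ctr[1]=2
Ev 3: PC=5 idx=1 pred=T actual=T -> ctr[1]=3
Ev 4: PC=2 idx=0 pred=N actual=T -> ctr[0]=1
Ev 5: PC=2 idx=0 pred=N actual=N -> ctr[0]=0
Ev 6: PC=5 idx=1 pred=T actual=T -> ctr[1]=3
Ev 7: PC=5 idx=1 pred=T actual=N -> ctr[1]=2
Ev 8: PC=5 idx=1 pred=T actual=N -> ctr[1]=1
Ev 9: PC=2 idx=0 pred=N actual=N -> ctr[0]=0
Ev 10: PC=5 idx=1 pred=N actual=N -> ctr[1]=0
Ev 11: PC=5 idx=1 pred=N actual=T -> ctr[1]=1
Ev 12: PC=5 idx=1 pred=N actual=N -> ctr[1]=0
Ev 13: PC=5 idx=1 pred=N actual=T -> ctr[1]=1

Answer: 0 1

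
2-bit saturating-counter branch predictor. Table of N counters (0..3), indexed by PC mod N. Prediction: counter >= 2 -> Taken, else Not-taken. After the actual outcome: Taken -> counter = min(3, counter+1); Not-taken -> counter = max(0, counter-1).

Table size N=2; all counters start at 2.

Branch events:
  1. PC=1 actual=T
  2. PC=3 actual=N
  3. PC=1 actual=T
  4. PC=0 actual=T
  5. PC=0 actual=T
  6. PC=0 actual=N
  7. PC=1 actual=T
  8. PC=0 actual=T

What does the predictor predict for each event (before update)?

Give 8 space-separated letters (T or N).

Answer: T T T T T T T T

Derivation:
Ev 1: PC=1 idx=1 pred=T actual=T -> ctr[1]=3
Ev 2: PC=3 idx=1 pred=T actual=N -> ctr[1]=2
Ev 3: PC=1 idx=1 pred=T actual=T -> ctr[1]=3
Ev 4: PC=0 idx=0 pred=T actual=T -> ctr[0]=3
Ev 5: PC=0 idx=0 pred=T actual=T -> ctr[0]=3
Ev 6: PC=0 idx=0 pred=T actual=N -> ctr[0]=2
Ev 7: PC=1 idx=1 pred=T actual=T -> ctr[1]=3
Ev 8: PC=0 idx=0 pred=T actual=T -> ctr[0]=3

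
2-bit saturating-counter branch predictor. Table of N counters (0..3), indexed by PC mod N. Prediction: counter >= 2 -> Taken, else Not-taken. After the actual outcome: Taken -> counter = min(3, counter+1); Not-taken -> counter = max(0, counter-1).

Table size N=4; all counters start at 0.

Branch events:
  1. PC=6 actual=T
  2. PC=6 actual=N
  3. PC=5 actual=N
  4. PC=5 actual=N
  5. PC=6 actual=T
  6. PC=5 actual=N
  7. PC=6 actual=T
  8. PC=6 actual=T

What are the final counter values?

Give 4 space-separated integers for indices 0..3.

Ev 1: PC=6 idx=2 pred=N actual=T -> ctr[2]=1
Ev 2: PC=6 idx=2 pred=N actual=N -> ctr[2]=0
Ev 3: PC=5 idx=1 pred=N actual=N -> ctr[1]=0
Ev 4: PC=5 idx=1 pred=N actual=N -> ctr[1]=0
Ev 5: PC=6 idx=2 pred=N actual=T -> ctr[2]=1
Ev 6: PC=5 idx=1 pred=N actual=N -> ctr[1]=0
Ev 7: PC=6 idx=2 pred=N actual=T -> ctr[2]=2
Ev 8: PC=6 idx=2 pred=T actual=T -> ctr[2]=3

Answer: 0 0 3 0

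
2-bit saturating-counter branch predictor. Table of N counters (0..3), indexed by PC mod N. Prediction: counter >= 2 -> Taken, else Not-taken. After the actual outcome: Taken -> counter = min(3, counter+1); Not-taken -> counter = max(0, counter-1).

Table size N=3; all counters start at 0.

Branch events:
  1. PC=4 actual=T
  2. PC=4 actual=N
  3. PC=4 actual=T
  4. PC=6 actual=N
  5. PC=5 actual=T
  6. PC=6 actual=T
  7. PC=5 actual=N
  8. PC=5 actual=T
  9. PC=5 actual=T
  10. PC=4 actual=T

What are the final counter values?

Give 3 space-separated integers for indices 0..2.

Answer: 1 2 2

Derivation:
Ev 1: PC=4 idx=1 pred=N actual=T -> ctr[1]=1
Ev 2: PC=4 idx=1 pred=N actual=N -> ctr[1]=0
Ev 3: PC=4 idx=1 pred=N actual=T -> ctr[1]=1
Ev 4: PC=6 idx=0 pred=N actual=N -> ctr[0]=0
Ev 5: PC=5 idx=2 pred=N actual=T -> ctr[2]=1
Ev 6: PC=6 idx=0 pred=N actual=T -> ctr[0]=1
Ev 7: PC=5 idx=2 pred=N actual=N -> ctr[2]=0
Ev 8: PC=5 idx=2 pred=N actual=T -> ctr[2]=1
Ev 9: PC=5 idx=2 pred=N actual=T -> ctr[2]=2
Ev 10: PC=4 idx=1 pred=N actual=T -> ctr[1]=2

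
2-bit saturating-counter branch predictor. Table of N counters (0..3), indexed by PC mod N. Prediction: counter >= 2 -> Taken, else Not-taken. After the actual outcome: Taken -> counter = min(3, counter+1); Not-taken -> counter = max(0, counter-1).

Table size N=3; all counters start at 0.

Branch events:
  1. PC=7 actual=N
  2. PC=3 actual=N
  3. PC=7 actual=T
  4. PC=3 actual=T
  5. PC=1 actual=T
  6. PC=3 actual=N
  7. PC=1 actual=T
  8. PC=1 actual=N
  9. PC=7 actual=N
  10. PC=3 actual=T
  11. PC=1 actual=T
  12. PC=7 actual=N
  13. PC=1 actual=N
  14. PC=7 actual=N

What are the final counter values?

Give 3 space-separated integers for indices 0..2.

Ev 1: PC=7 idx=1 pred=N actual=N -> ctr[1]=0
Ev 2: PC=3 idx=0 pred=N actual=N -> ctr[0]=0
Ev 3: PC=7 idx=1 pred=N actual=T -> ctr[1]=1
Ev 4: PC=3 idx=0 pred=N actual=T -> ctr[0]=1
Ev 5: PC=1 idx=1 pred=N actual=T -> ctr[1]=2
Ev 6: PC=3 idx=0 pred=N actual=N -> ctr[0]=0
Ev 7: PC=1 idx=1 pred=T actual=T -> ctr[1]=3
Ev 8: PC=1 idx=1 pred=T actual=N -> ctr[1]=2
Ev 9: PC=7 idx=1 pred=T actual=N -> ctr[1]=1
Ev 10: PC=3 idx=0 pred=N actual=T -> ctr[0]=1
Ev 11: PC=1 idx=1 pred=N actual=T -> ctr[1]=2
Ev 12: PC=7 idx=1 pred=T actual=N -> ctr[1]=1
Ev 13: PC=1 idx=1 pred=N actual=N -> ctr[1]=0
Ev 14: PC=7 idx=1 pred=N actual=N -> ctr[1]=0

Answer: 1 0 0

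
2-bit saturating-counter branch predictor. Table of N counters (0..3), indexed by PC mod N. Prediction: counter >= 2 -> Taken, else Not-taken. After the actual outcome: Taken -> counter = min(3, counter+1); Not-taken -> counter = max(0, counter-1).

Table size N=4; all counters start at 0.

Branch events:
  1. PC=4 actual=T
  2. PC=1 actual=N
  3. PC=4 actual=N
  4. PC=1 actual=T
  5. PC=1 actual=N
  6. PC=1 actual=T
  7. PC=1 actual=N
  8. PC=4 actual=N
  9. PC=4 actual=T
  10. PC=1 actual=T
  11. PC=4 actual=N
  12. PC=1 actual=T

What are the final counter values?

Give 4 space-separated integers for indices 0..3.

Answer: 0 2 0 0

Derivation:
Ev 1: PC=4 idx=0 pred=N actual=T -> ctr[0]=1
Ev 2: PC=1 idx=1 pred=N actual=N -> ctr[1]=0
Ev 3: PC=4 idx=0 pred=N actual=N -> ctr[0]=0
Ev 4: PC=1 idx=1 pred=N actual=T -> ctr[1]=1
Ev 5: PC=1 idx=1 pred=N actual=N -> ctr[1]=0
Ev 6: PC=1 idx=1 pred=N actual=T -> ctr[1]=1
Ev 7: PC=1 idx=1 pred=N actual=N -> ctr[1]=0
Ev 8: PC=4 idx=0 pred=N actual=N -> ctr[0]=0
Ev 9: PC=4 idx=0 pred=N actual=T -> ctr[0]=1
Ev 10: PC=1 idx=1 pred=N actual=T -> ctr[1]=1
Ev 11: PC=4 idx=0 pred=N actual=N -> ctr[0]=0
Ev 12: PC=1 idx=1 pred=N actual=T -> ctr[1]=2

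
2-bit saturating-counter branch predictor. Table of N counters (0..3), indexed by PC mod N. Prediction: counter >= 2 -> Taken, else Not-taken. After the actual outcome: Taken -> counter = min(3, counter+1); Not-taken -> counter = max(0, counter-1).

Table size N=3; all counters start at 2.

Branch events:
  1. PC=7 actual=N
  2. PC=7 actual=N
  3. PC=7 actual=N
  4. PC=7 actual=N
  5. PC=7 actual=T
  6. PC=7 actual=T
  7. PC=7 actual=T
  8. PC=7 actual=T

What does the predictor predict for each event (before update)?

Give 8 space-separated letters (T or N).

Ev 1: PC=7 idx=1 pred=T actual=N -> ctr[1]=1
Ev 2: PC=7 idx=1 pred=N actual=N -> ctr[1]=0
Ev 3: PC=7 idx=1 pred=N actual=N -> ctr[1]=0
Ev 4: PC=7 idx=1 pred=N actual=N -> ctr[1]=0
Ev 5: PC=7 idx=1 pred=N actual=T -> ctr[1]=1
Ev 6: PC=7 idx=1 pred=N actual=T -> ctr[1]=2
Ev 7: PC=7 idx=1 pred=T actual=T -> ctr[1]=3
Ev 8: PC=7 idx=1 pred=T actual=T -> ctr[1]=3

Answer: T N N N N N T T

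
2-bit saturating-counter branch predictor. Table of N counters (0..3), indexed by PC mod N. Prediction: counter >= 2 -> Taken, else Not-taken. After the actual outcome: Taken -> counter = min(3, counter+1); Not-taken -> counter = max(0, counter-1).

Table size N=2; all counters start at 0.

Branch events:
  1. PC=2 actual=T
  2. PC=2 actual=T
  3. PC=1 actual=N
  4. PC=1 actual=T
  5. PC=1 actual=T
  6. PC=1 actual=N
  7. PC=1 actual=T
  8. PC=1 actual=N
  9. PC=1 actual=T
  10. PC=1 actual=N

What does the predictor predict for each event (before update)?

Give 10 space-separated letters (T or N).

Ev 1: PC=2 idx=0 pred=N actual=T -> ctr[0]=1
Ev 2: PC=2 idx=0 pred=N actual=T -> ctr[0]=2
Ev 3: PC=1 idx=1 pred=N actual=N -> ctr[1]=0
Ev 4: PC=1 idx=1 pred=N actual=T -> ctr[1]=1
Ev 5: PC=1 idx=1 pred=N actual=T -> ctr[1]=2
Ev 6: PC=1 idx=1 pred=T actual=N -> ctr[1]=1
Ev 7: PC=1 idx=1 pred=N actual=T -> ctr[1]=2
Ev 8: PC=1 idx=1 pred=T actual=N -> ctr[1]=1
Ev 9: PC=1 idx=1 pred=N actual=T -> ctr[1]=2
Ev 10: PC=1 idx=1 pred=T actual=N -> ctr[1]=1

Answer: N N N N N T N T N T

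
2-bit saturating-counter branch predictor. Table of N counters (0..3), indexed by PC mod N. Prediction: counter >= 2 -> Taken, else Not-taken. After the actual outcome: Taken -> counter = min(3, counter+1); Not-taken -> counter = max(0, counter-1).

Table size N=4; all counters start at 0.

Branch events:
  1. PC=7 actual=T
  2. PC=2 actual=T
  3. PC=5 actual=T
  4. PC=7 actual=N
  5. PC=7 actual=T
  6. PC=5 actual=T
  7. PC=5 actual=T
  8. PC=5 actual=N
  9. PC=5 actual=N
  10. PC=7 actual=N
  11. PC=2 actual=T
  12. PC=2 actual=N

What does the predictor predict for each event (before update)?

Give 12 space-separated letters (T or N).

Answer: N N N N N N T T T N N T

Derivation:
Ev 1: PC=7 idx=3 pred=N actual=T -> ctr[3]=1
Ev 2: PC=2 idx=2 pred=N actual=T -> ctr[2]=1
Ev 3: PC=5 idx=1 pred=N actual=T -> ctr[1]=1
Ev 4: PC=7 idx=3 pred=N actual=N -> ctr[3]=0
Ev 5: PC=7 idx=3 pred=N actual=T -> ctr[3]=1
Ev 6: PC=5 idx=1 pred=N actual=T -> ctr[1]=2
Ev 7: PC=5 idx=1 pred=T actual=T -> ctr[1]=3
Ev 8: PC=5 idx=1 pred=T actual=N -> ctr[1]=2
Ev 9: PC=5 idx=1 pred=T actual=N -> ctr[1]=1
Ev 10: PC=7 idx=3 pred=N actual=N -> ctr[3]=0
Ev 11: PC=2 idx=2 pred=N actual=T -> ctr[2]=2
Ev 12: PC=2 idx=2 pred=T actual=N -> ctr[2]=1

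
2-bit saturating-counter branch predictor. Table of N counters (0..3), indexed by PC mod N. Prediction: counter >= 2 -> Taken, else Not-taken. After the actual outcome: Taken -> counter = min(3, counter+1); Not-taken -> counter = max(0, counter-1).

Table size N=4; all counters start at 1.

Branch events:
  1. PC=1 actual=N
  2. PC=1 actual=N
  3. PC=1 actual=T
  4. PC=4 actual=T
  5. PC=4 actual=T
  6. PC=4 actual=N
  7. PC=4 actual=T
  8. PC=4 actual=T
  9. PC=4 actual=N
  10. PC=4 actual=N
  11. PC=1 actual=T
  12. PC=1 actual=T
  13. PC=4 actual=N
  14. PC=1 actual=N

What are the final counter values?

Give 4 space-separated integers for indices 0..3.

Answer: 0 2 1 1

Derivation:
Ev 1: PC=1 idx=1 pred=N actual=N -> ctr[1]=0
Ev 2: PC=1 idx=1 pred=N actual=N -> ctr[1]=0
Ev 3: PC=1 idx=1 pred=N actual=T -> ctr[1]=1
Ev 4: PC=4 idx=0 pred=N actual=T -> ctr[0]=2
Ev 5: PC=4 idx=0 pred=T actual=T -> ctr[0]=3
Ev 6: PC=4 idx=0 pred=T actual=N -> ctr[0]=2
Ev 7: PC=4 idx=0 pred=T actual=T -> ctr[0]=3
Ev 8: PC=4 idx=0 pred=T actual=T -> ctr[0]=3
Ev 9: PC=4 idx=0 pred=T actual=N -> ctr[0]=2
Ev 10: PC=4 idx=0 pred=T actual=N -> ctr[0]=1
Ev 11: PC=1 idx=1 pred=N actual=T -> ctr[1]=2
Ev 12: PC=1 idx=1 pred=T actual=T -> ctr[1]=3
Ev 13: PC=4 idx=0 pred=N actual=N -> ctr[0]=0
Ev 14: PC=1 idx=1 pred=T actual=N -> ctr[1]=2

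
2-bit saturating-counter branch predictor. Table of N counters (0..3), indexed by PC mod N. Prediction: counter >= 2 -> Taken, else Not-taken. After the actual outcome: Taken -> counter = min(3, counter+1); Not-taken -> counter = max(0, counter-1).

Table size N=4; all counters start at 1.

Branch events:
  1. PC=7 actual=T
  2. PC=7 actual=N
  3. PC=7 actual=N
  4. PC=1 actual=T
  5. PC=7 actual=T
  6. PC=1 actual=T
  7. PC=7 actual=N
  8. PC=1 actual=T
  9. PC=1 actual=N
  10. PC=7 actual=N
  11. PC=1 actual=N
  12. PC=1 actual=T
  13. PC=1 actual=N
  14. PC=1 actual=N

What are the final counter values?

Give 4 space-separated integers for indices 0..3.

Answer: 1 0 1 0

Derivation:
Ev 1: PC=7 idx=3 pred=N actual=T -> ctr[3]=2
Ev 2: PC=7 idx=3 pred=T actual=N -> ctr[3]=1
Ev 3: PC=7 idx=3 pred=N actual=N -> ctr[3]=0
Ev 4: PC=1 idx=1 pred=N actual=T -> ctr[1]=2
Ev 5: PC=7 idx=3 pred=N actual=T -> ctr[3]=1
Ev 6: PC=1 idx=1 pred=T actual=T -> ctr[1]=3
Ev 7: PC=7 idx=3 pred=N actual=N -> ctr[3]=0
Ev 8: PC=1 idx=1 pred=T actual=T -> ctr[1]=3
Ev 9: PC=1 idx=1 pred=T actual=N -> ctr[1]=2
Ev 10: PC=7 idx=3 pred=N actual=N -> ctr[3]=0
Ev 11: PC=1 idx=1 pred=T actual=N -> ctr[1]=1
Ev 12: PC=1 idx=1 pred=N actual=T -> ctr[1]=2
Ev 13: PC=1 idx=1 pred=T actual=N -> ctr[1]=1
Ev 14: PC=1 idx=1 pred=N actual=N -> ctr[1]=0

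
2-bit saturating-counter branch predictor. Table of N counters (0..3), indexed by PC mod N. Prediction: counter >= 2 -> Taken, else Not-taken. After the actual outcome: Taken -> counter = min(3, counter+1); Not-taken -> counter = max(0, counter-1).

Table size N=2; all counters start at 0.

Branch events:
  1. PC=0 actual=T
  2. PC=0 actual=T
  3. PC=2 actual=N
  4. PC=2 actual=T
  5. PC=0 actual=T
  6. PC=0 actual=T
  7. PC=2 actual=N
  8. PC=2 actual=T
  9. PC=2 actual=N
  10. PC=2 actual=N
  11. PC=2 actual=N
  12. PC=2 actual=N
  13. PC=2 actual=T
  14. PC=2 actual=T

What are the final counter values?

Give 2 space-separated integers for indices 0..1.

Ev 1: PC=0 idx=0 pred=N actual=T -> ctr[0]=1
Ev 2: PC=0 idx=0 pred=N actual=T -> ctr[0]=2
Ev 3: PC=2 idx=0 pred=T actual=N -> ctr[0]=1
Ev 4: PC=2 idx=0 pred=N actual=T -> ctr[0]=2
Ev 5: PC=0 idx=0 pred=T actual=T -> ctr[0]=3
Ev 6: PC=0 idx=0 pred=T actual=T -> ctr[0]=3
Ev 7: PC=2 idx=0 pred=T actual=N -> ctr[0]=2
Ev 8: PC=2 idx=0 pred=T actual=T -> ctr[0]=3
Ev 9: PC=2 idx=0 pred=T actual=N -> ctr[0]=2
Ev 10: PC=2 idx=0 pred=T actual=N -> ctr[0]=1
Ev 11: PC=2 idx=0 pred=N actual=N -> ctr[0]=0
Ev 12: PC=2 idx=0 pred=N actual=N -> ctr[0]=0
Ev 13: PC=2 idx=0 pred=N actual=T -> ctr[0]=1
Ev 14: PC=2 idx=0 pred=N actual=T -> ctr[0]=2

Answer: 2 0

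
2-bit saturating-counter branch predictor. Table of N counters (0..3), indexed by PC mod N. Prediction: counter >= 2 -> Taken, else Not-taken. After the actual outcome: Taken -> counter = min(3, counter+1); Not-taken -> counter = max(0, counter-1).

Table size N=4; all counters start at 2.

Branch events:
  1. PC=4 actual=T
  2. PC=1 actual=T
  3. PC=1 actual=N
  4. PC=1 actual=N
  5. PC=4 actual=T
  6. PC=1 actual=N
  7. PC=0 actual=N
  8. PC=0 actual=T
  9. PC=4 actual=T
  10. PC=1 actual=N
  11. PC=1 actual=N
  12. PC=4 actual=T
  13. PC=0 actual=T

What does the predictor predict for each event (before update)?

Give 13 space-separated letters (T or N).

Ev 1: PC=4 idx=0 pred=T actual=T -> ctr[0]=3
Ev 2: PC=1 idx=1 pred=T actual=T -> ctr[1]=3
Ev 3: PC=1 idx=1 pred=T actual=N -> ctr[1]=2
Ev 4: PC=1 idx=1 pred=T actual=N -> ctr[1]=1
Ev 5: PC=4 idx=0 pred=T actual=T -> ctr[0]=3
Ev 6: PC=1 idx=1 pred=N actual=N -> ctr[1]=0
Ev 7: PC=0 idx=0 pred=T actual=N -> ctr[0]=2
Ev 8: PC=0 idx=0 pred=T actual=T -> ctr[0]=3
Ev 9: PC=4 idx=0 pred=T actual=T -> ctr[0]=3
Ev 10: PC=1 idx=1 pred=N actual=N -> ctr[1]=0
Ev 11: PC=1 idx=1 pred=N actual=N -> ctr[1]=0
Ev 12: PC=4 idx=0 pred=T actual=T -> ctr[0]=3
Ev 13: PC=0 idx=0 pred=T actual=T -> ctr[0]=3

Answer: T T T T T N T T T N N T T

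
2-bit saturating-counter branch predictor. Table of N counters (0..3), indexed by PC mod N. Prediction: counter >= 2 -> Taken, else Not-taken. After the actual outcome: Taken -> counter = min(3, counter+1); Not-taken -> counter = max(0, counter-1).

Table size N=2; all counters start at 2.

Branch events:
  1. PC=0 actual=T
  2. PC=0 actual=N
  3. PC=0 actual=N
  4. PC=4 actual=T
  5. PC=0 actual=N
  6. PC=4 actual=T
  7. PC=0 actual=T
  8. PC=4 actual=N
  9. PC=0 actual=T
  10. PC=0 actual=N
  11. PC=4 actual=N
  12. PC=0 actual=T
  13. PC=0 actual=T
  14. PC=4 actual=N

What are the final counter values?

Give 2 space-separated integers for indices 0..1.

Ev 1: PC=0 idx=0 pred=T actual=T -> ctr[0]=3
Ev 2: PC=0 idx=0 pred=T actual=N -> ctr[0]=2
Ev 3: PC=0 idx=0 pred=T actual=N -> ctr[0]=1
Ev 4: PC=4 idx=0 pred=N actual=T -> ctr[0]=2
Ev 5: PC=0 idx=0 pred=T actual=N -> ctr[0]=1
Ev 6: PC=4 idx=0 pred=N actual=T -> ctr[0]=2
Ev 7: PC=0 idx=0 pred=T actual=T -> ctr[0]=3
Ev 8: PC=4 idx=0 pred=T actual=N -> ctr[0]=2
Ev 9: PC=0 idx=0 pred=T actual=T -> ctr[0]=3
Ev 10: PC=0 idx=0 pred=T actual=N -> ctr[0]=2
Ev 11: PC=4 idx=0 pred=T actual=N -> ctr[0]=1
Ev 12: PC=0 idx=0 pred=N actual=T -> ctr[0]=2
Ev 13: PC=0 idx=0 pred=T actual=T -> ctr[0]=3
Ev 14: PC=4 idx=0 pred=T actual=N -> ctr[0]=2

Answer: 2 2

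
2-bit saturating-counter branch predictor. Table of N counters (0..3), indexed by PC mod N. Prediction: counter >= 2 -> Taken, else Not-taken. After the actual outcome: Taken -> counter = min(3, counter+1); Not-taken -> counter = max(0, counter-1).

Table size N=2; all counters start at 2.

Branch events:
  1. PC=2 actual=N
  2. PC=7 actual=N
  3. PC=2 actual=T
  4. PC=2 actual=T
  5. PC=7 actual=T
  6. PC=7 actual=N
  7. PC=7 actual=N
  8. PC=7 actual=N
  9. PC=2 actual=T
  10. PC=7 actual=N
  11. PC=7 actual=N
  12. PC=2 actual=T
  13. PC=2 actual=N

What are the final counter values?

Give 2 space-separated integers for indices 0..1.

Ev 1: PC=2 idx=0 pred=T actual=N -> ctr[0]=1
Ev 2: PC=7 idx=1 pred=T actual=N -> ctr[1]=1
Ev 3: PC=2 idx=0 pred=N actual=T -> ctr[0]=2
Ev 4: PC=2 idx=0 pred=T actual=T -> ctr[0]=3
Ev 5: PC=7 idx=1 pred=N actual=T -> ctr[1]=2
Ev 6: PC=7 idx=1 pred=T actual=N -> ctr[1]=1
Ev 7: PC=7 idx=1 pred=N actual=N -> ctr[1]=0
Ev 8: PC=7 idx=1 pred=N actual=N -> ctr[1]=0
Ev 9: PC=2 idx=0 pred=T actual=T -> ctr[0]=3
Ev 10: PC=7 idx=1 pred=N actual=N -> ctr[1]=0
Ev 11: PC=7 idx=1 pred=N actual=N -> ctr[1]=0
Ev 12: PC=2 idx=0 pred=T actual=T -> ctr[0]=3
Ev 13: PC=2 idx=0 pred=T actual=N -> ctr[0]=2

Answer: 2 0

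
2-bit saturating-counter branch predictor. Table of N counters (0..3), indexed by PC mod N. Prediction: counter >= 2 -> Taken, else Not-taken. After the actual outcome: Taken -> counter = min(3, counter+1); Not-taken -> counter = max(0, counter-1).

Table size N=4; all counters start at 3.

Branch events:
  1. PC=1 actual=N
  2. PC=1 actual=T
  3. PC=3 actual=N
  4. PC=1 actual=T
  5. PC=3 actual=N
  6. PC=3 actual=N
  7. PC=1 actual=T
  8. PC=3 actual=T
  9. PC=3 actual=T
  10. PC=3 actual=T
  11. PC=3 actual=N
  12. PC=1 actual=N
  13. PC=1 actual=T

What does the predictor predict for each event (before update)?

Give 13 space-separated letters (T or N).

Answer: T T T T T N T N N T T T T

Derivation:
Ev 1: PC=1 idx=1 pred=T actual=N -> ctr[1]=2
Ev 2: PC=1 idx=1 pred=T actual=T -> ctr[1]=3
Ev 3: PC=3 idx=3 pred=T actual=N -> ctr[3]=2
Ev 4: PC=1 idx=1 pred=T actual=T -> ctr[1]=3
Ev 5: PC=3 idx=3 pred=T actual=N -> ctr[3]=1
Ev 6: PC=3 idx=3 pred=N actual=N -> ctr[3]=0
Ev 7: PC=1 idx=1 pred=T actual=T -> ctr[1]=3
Ev 8: PC=3 idx=3 pred=N actual=T -> ctr[3]=1
Ev 9: PC=3 idx=3 pred=N actual=T -> ctr[3]=2
Ev 10: PC=3 idx=3 pred=T actual=T -> ctr[3]=3
Ev 11: PC=3 idx=3 pred=T actual=N -> ctr[3]=2
Ev 12: PC=1 idx=1 pred=T actual=N -> ctr[1]=2
Ev 13: PC=1 idx=1 pred=T actual=T -> ctr[1]=3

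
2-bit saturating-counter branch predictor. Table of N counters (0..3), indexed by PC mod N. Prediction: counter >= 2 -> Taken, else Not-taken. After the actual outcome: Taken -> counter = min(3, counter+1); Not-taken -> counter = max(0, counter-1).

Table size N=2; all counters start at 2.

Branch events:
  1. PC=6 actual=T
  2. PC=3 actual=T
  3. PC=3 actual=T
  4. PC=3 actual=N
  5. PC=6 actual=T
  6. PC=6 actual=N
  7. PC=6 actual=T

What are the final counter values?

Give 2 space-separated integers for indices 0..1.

Ev 1: PC=6 idx=0 pred=T actual=T -> ctr[0]=3
Ev 2: PC=3 idx=1 pred=T actual=T -> ctr[1]=3
Ev 3: PC=3 idx=1 pred=T actual=T -> ctr[1]=3
Ev 4: PC=3 idx=1 pred=T actual=N -> ctr[1]=2
Ev 5: PC=6 idx=0 pred=T actual=T -> ctr[0]=3
Ev 6: PC=6 idx=0 pred=T actual=N -> ctr[0]=2
Ev 7: PC=6 idx=0 pred=T actual=T -> ctr[0]=3

Answer: 3 2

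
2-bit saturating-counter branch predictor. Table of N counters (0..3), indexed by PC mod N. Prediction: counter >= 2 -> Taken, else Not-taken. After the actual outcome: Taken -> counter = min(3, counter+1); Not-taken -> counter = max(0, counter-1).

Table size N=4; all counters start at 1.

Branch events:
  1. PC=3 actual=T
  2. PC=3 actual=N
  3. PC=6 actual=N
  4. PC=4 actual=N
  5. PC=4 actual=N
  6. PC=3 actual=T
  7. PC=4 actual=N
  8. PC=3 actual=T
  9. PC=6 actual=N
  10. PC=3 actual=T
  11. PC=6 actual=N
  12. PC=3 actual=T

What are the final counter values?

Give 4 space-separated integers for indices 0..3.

Answer: 0 1 0 3

Derivation:
Ev 1: PC=3 idx=3 pred=N actual=T -> ctr[3]=2
Ev 2: PC=3 idx=3 pred=T actual=N -> ctr[3]=1
Ev 3: PC=6 idx=2 pred=N actual=N -> ctr[2]=0
Ev 4: PC=4 idx=0 pred=N actual=N -> ctr[0]=0
Ev 5: PC=4 idx=0 pred=N actual=N -> ctr[0]=0
Ev 6: PC=3 idx=3 pred=N actual=T -> ctr[3]=2
Ev 7: PC=4 idx=0 pred=N actual=N -> ctr[0]=0
Ev 8: PC=3 idx=3 pred=T actual=T -> ctr[3]=3
Ev 9: PC=6 idx=2 pred=N actual=N -> ctr[2]=0
Ev 10: PC=3 idx=3 pred=T actual=T -> ctr[3]=3
Ev 11: PC=6 idx=2 pred=N actual=N -> ctr[2]=0
Ev 12: PC=3 idx=3 pred=T actual=T -> ctr[3]=3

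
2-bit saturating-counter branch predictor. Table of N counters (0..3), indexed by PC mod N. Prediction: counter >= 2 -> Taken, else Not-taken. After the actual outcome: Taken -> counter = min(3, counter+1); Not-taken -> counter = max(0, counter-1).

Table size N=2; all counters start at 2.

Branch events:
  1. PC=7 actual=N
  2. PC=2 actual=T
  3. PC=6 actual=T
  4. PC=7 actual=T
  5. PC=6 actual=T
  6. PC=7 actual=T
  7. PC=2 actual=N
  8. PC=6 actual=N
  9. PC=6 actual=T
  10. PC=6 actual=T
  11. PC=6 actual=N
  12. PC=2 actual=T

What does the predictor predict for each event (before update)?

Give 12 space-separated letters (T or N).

Answer: T T T N T T T T N T T T

Derivation:
Ev 1: PC=7 idx=1 pred=T actual=N -> ctr[1]=1
Ev 2: PC=2 idx=0 pred=T actual=T -> ctr[0]=3
Ev 3: PC=6 idx=0 pred=T actual=T -> ctr[0]=3
Ev 4: PC=7 idx=1 pred=N actual=T -> ctr[1]=2
Ev 5: PC=6 idx=0 pred=T actual=T -> ctr[0]=3
Ev 6: PC=7 idx=1 pred=T actual=T -> ctr[1]=3
Ev 7: PC=2 idx=0 pred=T actual=N -> ctr[0]=2
Ev 8: PC=6 idx=0 pred=T actual=N -> ctr[0]=1
Ev 9: PC=6 idx=0 pred=N actual=T -> ctr[0]=2
Ev 10: PC=6 idx=0 pred=T actual=T -> ctr[0]=3
Ev 11: PC=6 idx=0 pred=T actual=N -> ctr[0]=2
Ev 12: PC=2 idx=0 pred=T actual=T -> ctr[0]=3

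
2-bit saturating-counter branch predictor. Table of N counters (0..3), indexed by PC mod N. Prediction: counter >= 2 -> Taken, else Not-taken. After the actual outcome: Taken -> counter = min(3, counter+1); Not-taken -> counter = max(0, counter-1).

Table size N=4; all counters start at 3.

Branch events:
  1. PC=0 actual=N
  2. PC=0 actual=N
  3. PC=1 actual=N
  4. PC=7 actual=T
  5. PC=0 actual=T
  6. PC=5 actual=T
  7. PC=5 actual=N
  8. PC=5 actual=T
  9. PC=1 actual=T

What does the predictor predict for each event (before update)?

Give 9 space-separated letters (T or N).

Ev 1: PC=0 idx=0 pred=T actual=N -> ctr[0]=2
Ev 2: PC=0 idx=0 pred=T actual=N -> ctr[0]=1
Ev 3: PC=1 idx=1 pred=T actual=N -> ctr[1]=2
Ev 4: PC=7 idx=3 pred=T actual=T -> ctr[3]=3
Ev 5: PC=0 idx=0 pred=N actual=T -> ctr[0]=2
Ev 6: PC=5 idx=1 pred=T actual=T -> ctr[1]=3
Ev 7: PC=5 idx=1 pred=T actual=N -> ctr[1]=2
Ev 8: PC=5 idx=1 pred=T actual=T -> ctr[1]=3
Ev 9: PC=1 idx=1 pred=T actual=T -> ctr[1]=3

Answer: T T T T N T T T T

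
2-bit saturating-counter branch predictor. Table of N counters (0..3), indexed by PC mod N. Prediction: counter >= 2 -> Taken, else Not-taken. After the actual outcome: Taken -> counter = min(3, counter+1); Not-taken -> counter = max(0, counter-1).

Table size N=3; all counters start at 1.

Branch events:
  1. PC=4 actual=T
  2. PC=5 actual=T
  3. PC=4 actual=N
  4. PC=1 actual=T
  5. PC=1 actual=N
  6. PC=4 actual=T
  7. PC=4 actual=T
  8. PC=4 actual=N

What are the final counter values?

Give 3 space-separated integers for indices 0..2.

Answer: 1 2 2

Derivation:
Ev 1: PC=4 idx=1 pred=N actual=T -> ctr[1]=2
Ev 2: PC=5 idx=2 pred=N actual=T -> ctr[2]=2
Ev 3: PC=4 idx=1 pred=T actual=N -> ctr[1]=1
Ev 4: PC=1 idx=1 pred=N actual=T -> ctr[1]=2
Ev 5: PC=1 idx=1 pred=T actual=N -> ctr[1]=1
Ev 6: PC=4 idx=1 pred=N actual=T -> ctr[1]=2
Ev 7: PC=4 idx=1 pred=T actual=T -> ctr[1]=3
Ev 8: PC=4 idx=1 pred=T actual=N -> ctr[1]=2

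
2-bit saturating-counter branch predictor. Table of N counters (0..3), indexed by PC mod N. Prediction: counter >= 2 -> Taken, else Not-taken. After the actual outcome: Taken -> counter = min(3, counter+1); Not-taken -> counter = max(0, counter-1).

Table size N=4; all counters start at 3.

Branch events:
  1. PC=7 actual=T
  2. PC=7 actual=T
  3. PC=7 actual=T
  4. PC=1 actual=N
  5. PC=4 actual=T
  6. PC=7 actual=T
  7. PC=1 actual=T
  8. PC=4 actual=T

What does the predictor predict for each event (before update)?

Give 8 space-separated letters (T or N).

Answer: T T T T T T T T

Derivation:
Ev 1: PC=7 idx=3 pred=T actual=T -> ctr[3]=3
Ev 2: PC=7 idx=3 pred=T actual=T -> ctr[3]=3
Ev 3: PC=7 idx=3 pred=T actual=T -> ctr[3]=3
Ev 4: PC=1 idx=1 pred=T actual=N -> ctr[1]=2
Ev 5: PC=4 idx=0 pred=T actual=T -> ctr[0]=3
Ev 6: PC=7 idx=3 pred=T actual=T -> ctr[3]=3
Ev 7: PC=1 idx=1 pred=T actual=T -> ctr[1]=3
Ev 8: PC=4 idx=0 pred=T actual=T -> ctr[0]=3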